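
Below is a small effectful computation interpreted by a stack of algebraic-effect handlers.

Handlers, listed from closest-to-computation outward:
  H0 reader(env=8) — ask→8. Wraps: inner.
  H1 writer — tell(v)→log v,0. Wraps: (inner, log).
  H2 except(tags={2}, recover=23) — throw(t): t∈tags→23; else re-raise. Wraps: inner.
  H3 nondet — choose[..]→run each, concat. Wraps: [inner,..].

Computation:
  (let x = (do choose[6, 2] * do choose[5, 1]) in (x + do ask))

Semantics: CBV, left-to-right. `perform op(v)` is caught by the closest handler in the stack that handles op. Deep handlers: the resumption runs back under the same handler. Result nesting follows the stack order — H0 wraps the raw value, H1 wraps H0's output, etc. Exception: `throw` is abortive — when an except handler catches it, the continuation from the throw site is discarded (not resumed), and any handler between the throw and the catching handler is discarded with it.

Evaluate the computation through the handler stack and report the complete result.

Evaluation trace:
choose[6, 2] @ H3
  branch[0] choose=6:
    choose[5, 1] @ H3
      branch[0] choose=5:
        ask @ H0 ⇒ 8
        H0 returns 38
        H1 returns (38, ())
        H2 returns (38, ())
        H3 returns [(38, ())]
      branch[1] choose=1:
        ask @ H0 ⇒ 8
        H0 returns 14
        H1 returns (14, ())
        H2 returns (14, ())
        H3 returns [(14, ())]
  branch[1] choose=2:
    choose[5, 1] @ H3
      branch[0] choose=5:
        ask @ H0 ⇒ 8
        H0 returns 18
        H1 returns (18, ())
        H2 returns (18, ())
        H3 returns [(18, ())]
      branch[1] choose=1:
        ask @ H0 ⇒ 8
        H0 returns 10
        H1 returns (10, ())
        H2 returns (10, ())
        H3 returns [(10, ())]
= [(38, ()), (14, ()), (18, ()), (10, ())]

Answer: [(38, ()), (14, ()), (18, ()), (10, ())]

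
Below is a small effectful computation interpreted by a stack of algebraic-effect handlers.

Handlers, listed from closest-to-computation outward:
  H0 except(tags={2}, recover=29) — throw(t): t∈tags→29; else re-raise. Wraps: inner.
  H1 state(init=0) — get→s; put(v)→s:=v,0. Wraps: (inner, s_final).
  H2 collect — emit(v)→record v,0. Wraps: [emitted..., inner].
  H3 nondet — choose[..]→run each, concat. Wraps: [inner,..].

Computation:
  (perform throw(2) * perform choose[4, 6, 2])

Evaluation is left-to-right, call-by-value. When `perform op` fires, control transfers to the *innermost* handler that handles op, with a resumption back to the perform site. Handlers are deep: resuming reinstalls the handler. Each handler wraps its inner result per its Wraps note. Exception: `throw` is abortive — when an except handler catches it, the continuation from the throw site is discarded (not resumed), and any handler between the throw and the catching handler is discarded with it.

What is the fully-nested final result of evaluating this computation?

Answer: [[(29, 0)]]

Evaluation trace:
throw(2) @ H0 caught ⇒ 29
H1 returns (29, 0)
H2 returns [(29, 0)]
H3 returns [[(29, 0)]]
= [[(29, 0)]]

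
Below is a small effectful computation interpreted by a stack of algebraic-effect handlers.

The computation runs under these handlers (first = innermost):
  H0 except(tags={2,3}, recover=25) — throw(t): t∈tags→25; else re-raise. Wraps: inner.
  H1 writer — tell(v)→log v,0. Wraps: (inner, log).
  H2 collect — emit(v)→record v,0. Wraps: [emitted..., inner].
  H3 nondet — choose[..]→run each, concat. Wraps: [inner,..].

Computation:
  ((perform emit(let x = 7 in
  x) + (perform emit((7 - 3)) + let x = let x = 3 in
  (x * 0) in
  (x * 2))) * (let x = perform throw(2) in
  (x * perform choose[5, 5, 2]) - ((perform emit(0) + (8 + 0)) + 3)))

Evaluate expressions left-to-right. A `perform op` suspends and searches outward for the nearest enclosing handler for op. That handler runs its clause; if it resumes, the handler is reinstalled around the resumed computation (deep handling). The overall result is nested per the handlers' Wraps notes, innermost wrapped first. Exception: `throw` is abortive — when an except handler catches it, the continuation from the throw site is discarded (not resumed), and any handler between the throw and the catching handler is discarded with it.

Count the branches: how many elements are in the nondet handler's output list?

Step-by-step:
emit(7) @ H2 ⇒ out+=7
emit(4) @ H2 ⇒ out+=4
throw(2) @ H0 caught ⇒ 25
H1 returns (25, ())
H2 returns [7, 4, (25, ())]
H3 returns [[7, 4, (25, ())]]
= [[7, 4, (25, ())]]

Answer: 1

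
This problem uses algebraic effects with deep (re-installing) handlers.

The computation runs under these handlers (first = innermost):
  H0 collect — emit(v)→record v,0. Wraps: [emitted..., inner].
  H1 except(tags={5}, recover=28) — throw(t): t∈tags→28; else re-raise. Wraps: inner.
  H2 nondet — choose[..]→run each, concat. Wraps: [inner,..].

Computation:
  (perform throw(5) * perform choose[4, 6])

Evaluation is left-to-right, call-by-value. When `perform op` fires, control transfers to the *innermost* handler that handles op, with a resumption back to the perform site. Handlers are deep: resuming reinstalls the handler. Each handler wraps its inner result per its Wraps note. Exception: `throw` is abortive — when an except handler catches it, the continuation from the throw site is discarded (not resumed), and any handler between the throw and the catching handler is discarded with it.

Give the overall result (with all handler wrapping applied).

Step-by-step:
throw(5) @ H1 caught ⇒ 28
H2 returns [28]
= [28]

Answer: [28]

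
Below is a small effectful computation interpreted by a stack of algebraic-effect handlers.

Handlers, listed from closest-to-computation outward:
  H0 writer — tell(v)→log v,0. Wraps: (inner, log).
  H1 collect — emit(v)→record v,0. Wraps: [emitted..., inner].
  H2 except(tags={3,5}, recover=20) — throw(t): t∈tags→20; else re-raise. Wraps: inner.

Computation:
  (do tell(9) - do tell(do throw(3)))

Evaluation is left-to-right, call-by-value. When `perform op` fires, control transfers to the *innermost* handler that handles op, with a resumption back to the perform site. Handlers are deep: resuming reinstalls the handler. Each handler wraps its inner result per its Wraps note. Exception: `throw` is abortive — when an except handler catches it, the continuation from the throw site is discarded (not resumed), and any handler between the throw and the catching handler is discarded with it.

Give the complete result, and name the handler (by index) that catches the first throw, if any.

Answer: 20 ; first throw caught by: H2

Working:
tell(9) @ H0 ⇒ log+=9
throw(3) @ H2 caught ⇒ 20
= 20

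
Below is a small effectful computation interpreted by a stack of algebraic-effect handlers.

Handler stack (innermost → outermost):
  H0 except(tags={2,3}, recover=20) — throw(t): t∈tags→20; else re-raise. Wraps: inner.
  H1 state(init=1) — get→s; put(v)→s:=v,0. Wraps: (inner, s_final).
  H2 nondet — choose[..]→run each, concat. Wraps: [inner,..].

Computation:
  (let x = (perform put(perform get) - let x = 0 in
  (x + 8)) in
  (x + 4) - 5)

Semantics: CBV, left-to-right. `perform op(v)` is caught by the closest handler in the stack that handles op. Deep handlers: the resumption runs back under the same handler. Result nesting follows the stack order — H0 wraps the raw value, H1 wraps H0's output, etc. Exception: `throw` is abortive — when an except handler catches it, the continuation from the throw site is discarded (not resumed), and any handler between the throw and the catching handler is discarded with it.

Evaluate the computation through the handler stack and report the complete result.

Step-by-step:
get @ H1 ⇒ 1
put(1) @ H1 ⇒ s:=1
H0 returns -9
H1 returns (-9, 1)
H2 returns [(-9, 1)]
= [(-9, 1)]

Answer: [(-9, 1)]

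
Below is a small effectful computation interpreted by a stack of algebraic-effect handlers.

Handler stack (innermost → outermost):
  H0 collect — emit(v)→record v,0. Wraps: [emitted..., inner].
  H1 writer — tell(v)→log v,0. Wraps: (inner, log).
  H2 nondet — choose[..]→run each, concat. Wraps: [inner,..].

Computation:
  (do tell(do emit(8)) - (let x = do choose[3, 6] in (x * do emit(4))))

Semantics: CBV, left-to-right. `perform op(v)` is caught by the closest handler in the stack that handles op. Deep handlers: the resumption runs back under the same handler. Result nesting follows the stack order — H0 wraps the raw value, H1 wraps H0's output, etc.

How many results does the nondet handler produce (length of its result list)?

Step-by-step:
emit(8) @ H0 ⇒ out+=8
tell(0) @ H1 ⇒ log+=0
choose[3, 6] @ H2
  branch[0] choose=3:
    emit(4) @ H0 ⇒ out+=4
    H0 returns [8, 4, 0]
    H1 returns ([8, 4, 0], (0))
    H2 returns [([8, 4, 0], (0))]
  branch[1] choose=6:
    emit(4) @ H0 ⇒ out+=4
    H0 returns [8, 4, 0]
    H1 returns ([8, 4, 0], (0))
    H2 returns [([8, 4, 0], (0))]
= [([8, 4, 0], (0)), ([8, 4, 0], (0))]

Answer: 2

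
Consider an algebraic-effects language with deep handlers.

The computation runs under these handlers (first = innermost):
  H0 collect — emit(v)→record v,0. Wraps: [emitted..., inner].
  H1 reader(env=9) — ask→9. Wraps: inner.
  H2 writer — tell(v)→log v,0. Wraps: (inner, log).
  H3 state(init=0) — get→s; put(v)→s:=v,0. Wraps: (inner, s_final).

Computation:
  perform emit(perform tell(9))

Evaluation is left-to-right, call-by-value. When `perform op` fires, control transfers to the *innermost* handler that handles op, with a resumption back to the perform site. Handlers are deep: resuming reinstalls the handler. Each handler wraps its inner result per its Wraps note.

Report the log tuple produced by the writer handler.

Answer: (9)

Working:
tell(9) @ H2 ⇒ log+=9
emit(0) @ H0 ⇒ out+=0
H0 returns [0, 0]
H1 returns [0, 0]
H2 returns ([0, 0], (9))
H3 returns (([0, 0], (9)), 0)
= (([0, 0], (9)), 0)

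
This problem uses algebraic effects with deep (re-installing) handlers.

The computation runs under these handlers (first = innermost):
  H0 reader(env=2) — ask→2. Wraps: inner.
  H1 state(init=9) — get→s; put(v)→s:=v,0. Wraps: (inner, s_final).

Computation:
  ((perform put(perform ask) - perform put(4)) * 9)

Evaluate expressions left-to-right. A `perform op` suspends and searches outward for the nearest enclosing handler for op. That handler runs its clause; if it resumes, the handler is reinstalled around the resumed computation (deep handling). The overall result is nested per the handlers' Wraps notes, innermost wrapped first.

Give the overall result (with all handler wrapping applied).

Answer: (0, 4)

Evaluation trace:
ask @ H0 ⇒ 2
put(2) @ H1 ⇒ s:=2
put(4) @ H1 ⇒ s:=4
H0 returns 0
H1 returns (0, 4)
= (0, 4)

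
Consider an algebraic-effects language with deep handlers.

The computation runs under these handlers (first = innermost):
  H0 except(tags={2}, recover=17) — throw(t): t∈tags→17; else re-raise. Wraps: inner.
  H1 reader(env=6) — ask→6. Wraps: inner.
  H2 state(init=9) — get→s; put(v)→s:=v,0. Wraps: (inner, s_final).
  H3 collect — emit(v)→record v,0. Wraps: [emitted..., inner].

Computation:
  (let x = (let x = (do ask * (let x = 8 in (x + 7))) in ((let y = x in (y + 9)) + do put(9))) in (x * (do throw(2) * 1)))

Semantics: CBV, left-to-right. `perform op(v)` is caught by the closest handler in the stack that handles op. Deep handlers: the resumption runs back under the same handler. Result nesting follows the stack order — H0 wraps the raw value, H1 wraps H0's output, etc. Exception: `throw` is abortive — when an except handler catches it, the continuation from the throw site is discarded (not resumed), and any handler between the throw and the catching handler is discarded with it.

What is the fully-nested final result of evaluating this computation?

Answer: [(17, 9)]

Step-by-step:
ask @ H1 ⇒ 6
put(9) @ H2 ⇒ s:=9
throw(2) @ H0 caught ⇒ 17
H1 returns 17
H2 returns (17, 9)
H3 returns [(17, 9)]
= [(17, 9)]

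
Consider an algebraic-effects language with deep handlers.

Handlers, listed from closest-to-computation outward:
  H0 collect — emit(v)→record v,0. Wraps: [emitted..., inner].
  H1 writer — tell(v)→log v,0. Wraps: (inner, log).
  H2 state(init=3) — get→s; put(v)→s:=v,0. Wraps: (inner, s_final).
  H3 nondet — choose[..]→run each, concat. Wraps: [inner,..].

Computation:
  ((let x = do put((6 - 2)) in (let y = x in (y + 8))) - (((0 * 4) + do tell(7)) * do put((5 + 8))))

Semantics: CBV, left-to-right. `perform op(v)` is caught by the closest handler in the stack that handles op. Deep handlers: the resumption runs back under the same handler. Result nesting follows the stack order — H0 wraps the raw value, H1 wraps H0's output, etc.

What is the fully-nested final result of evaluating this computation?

Answer: [(([8], (7)), 13)]

Step-by-step:
put(4) @ H2 ⇒ s:=4
tell(7) @ H1 ⇒ log+=7
put(13) @ H2 ⇒ s:=13
H0 returns [8]
H1 returns ([8], (7))
H2 returns (([8], (7)), 13)
H3 returns [(([8], (7)), 13)]
= [(([8], (7)), 13)]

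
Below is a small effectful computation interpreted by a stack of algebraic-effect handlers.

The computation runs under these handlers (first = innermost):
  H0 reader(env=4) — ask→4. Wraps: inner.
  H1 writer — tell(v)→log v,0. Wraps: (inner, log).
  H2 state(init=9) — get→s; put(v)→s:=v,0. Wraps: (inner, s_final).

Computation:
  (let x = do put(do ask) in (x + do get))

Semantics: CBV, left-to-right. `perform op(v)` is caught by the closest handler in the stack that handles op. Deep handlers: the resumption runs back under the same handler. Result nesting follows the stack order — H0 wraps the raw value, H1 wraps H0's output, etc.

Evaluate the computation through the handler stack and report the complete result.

Working:
ask @ H0 ⇒ 4
put(4) @ H2 ⇒ s:=4
get @ H2 ⇒ 4
H0 returns 4
H1 returns (4, ())
H2 returns ((4, ()), 4)
= ((4, ()), 4)

Answer: ((4, ()), 4)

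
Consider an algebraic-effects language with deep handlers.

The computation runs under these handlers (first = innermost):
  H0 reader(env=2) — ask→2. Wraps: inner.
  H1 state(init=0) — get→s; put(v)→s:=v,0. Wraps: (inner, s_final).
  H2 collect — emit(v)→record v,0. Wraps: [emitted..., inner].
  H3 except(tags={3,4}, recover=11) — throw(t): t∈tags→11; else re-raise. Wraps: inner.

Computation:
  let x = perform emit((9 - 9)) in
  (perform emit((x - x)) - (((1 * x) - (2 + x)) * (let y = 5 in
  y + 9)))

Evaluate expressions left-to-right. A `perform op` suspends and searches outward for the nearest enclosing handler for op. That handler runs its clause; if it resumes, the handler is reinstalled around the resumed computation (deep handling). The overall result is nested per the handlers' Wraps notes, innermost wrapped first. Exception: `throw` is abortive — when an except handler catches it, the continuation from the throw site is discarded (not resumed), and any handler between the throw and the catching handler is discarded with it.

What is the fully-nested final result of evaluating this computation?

Evaluation trace:
emit(0) @ H2 ⇒ out+=0
emit(0) @ H2 ⇒ out+=0
H0 returns 28
H1 returns (28, 0)
H2 returns [0, 0, (28, 0)]
H3 returns [0, 0, (28, 0)]
= [0, 0, (28, 0)]

Answer: [0, 0, (28, 0)]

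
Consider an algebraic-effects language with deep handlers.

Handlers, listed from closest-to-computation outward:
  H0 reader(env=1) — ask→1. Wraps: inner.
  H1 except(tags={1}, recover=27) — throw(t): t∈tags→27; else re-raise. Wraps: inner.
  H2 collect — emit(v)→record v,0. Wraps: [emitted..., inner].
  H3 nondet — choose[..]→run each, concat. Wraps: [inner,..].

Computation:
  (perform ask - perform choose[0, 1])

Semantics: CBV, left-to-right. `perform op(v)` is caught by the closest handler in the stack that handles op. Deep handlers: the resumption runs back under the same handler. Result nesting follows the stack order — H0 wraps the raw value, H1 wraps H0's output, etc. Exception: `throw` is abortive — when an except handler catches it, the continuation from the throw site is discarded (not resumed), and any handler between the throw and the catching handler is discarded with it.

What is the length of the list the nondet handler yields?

Evaluation trace:
ask @ H0 ⇒ 1
choose[0, 1] @ H3
  branch[0] choose=0:
    H0 returns 1
    H1 returns 1
    H2 returns [1]
    H3 returns [[1]]
  branch[1] choose=1:
    H0 returns 0
    H1 returns 0
    H2 returns [0]
    H3 returns [[0]]
= [[1], [0]]

Answer: 2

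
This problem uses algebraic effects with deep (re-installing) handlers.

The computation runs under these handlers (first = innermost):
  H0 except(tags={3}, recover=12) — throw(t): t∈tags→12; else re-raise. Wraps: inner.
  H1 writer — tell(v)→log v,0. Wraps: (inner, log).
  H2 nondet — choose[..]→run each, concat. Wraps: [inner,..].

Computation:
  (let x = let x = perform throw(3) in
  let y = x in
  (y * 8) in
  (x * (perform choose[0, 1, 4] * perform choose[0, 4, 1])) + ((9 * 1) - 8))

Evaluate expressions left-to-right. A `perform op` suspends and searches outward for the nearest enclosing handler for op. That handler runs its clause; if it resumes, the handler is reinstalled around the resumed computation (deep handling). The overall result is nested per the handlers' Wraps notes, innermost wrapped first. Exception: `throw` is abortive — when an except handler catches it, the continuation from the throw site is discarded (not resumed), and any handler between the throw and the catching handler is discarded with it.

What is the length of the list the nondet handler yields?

Evaluation trace:
throw(3) @ H0 caught ⇒ 12
H1 returns (12, ())
H2 returns [(12, ())]
= [(12, ())]

Answer: 1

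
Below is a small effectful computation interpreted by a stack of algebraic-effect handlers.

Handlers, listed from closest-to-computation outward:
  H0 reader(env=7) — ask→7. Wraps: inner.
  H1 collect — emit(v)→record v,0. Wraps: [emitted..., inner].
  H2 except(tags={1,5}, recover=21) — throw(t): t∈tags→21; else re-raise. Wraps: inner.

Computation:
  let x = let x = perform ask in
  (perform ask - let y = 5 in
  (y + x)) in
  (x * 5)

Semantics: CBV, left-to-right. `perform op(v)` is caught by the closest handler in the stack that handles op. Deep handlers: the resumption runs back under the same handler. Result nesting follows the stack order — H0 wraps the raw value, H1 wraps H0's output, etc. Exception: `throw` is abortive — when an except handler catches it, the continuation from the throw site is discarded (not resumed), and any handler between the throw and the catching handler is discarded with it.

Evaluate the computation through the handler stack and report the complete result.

Evaluation trace:
ask @ H0 ⇒ 7
ask @ H0 ⇒ 7
H0 returns -25
H1 returns [-25]
H2 returns [-25]
= [-25]

Answer: [-25]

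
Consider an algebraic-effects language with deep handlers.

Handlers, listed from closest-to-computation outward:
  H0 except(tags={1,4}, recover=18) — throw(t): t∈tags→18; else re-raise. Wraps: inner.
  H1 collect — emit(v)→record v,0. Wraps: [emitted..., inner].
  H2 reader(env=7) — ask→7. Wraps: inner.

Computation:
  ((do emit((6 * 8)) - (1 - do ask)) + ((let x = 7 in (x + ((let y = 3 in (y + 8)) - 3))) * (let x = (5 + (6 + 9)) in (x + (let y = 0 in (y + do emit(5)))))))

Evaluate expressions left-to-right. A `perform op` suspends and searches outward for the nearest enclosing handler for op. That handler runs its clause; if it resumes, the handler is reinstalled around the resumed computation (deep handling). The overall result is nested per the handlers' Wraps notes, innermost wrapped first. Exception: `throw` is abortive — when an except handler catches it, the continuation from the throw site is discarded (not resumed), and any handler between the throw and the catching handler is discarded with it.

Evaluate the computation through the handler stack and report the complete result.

Answer: [48, 5, 306]

Step-by-step:
emit(48) @ H1 ⇒ out+=48
ask @ H2 ⇒ 7
emit(5) @ H1 ⇒ out+=5
H0 returns 306
H1 returns [48, 5, 306]
H2 returns [48, 5, 306]
= [48, 5, 306]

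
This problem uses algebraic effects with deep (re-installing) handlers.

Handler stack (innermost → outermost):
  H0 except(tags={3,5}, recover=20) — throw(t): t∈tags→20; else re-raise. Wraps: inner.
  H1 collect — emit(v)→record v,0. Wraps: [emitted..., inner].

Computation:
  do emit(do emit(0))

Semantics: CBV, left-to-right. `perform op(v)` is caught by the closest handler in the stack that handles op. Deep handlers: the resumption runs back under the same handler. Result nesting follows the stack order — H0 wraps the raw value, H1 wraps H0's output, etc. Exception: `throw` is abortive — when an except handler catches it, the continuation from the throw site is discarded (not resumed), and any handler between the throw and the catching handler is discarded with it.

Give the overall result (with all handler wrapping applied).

Answer: [0, 0, 0]

Evaluation trace:
emit(0) @ H1 ⇒ out+=0
emit(0) @ H1 ⇒ out+=0
H0 returns 0
H1 returns [0, 0, 0]
= [0, 0, 0]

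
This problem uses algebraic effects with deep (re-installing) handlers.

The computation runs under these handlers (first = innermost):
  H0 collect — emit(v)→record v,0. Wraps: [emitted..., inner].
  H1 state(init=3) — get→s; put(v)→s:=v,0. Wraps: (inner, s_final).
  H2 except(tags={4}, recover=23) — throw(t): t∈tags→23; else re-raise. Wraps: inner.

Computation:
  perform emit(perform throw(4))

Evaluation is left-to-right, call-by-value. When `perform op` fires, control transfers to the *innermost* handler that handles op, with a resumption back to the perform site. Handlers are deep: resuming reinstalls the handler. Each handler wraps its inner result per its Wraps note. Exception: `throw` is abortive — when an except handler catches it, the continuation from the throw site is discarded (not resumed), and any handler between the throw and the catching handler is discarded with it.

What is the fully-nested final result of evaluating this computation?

Answer: 23

Working:
throw(4) @ H2 caught ⇒ 23
= 23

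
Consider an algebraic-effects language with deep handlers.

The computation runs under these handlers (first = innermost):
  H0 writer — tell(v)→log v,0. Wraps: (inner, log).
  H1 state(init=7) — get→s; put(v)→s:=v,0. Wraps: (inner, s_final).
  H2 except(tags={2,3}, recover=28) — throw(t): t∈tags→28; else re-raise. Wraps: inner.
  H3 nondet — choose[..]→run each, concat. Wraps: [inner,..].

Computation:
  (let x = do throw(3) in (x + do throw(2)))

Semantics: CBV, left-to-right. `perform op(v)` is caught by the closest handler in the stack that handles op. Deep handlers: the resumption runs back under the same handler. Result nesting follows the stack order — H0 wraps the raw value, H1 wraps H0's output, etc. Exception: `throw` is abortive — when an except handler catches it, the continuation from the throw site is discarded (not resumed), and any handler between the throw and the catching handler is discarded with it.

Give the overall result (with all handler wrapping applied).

Evaluation trace:
throw(3) @ H2 caught ⇒ 28
H3 returns [28]
= [28]

Answer: [28]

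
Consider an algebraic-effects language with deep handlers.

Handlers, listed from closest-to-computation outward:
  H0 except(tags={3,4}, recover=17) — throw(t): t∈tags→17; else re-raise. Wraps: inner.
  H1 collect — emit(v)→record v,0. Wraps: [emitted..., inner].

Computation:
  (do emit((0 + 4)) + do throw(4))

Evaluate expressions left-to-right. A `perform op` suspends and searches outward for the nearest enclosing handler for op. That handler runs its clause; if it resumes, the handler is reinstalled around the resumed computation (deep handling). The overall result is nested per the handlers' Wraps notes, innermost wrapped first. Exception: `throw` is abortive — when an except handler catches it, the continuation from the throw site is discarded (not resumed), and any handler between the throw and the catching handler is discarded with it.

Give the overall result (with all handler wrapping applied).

Answer: [4, 17]

Step-by-step:
emit(4) @ H1 ⇒ out+=4
throw(4) @ H0 caught ⇒ 17
H1 returns [4, 17]
= [4, 17]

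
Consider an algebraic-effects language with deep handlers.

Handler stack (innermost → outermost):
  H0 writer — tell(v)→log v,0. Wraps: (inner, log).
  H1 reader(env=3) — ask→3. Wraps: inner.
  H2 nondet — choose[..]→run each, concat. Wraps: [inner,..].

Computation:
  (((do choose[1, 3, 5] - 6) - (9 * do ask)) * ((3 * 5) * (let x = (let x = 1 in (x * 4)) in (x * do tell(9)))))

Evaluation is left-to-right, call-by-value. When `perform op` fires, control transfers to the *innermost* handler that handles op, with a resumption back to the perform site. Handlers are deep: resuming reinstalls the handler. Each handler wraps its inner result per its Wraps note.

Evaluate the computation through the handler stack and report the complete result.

Answer: [(0, (9)), (0, (9)), (0, (9))]

Step-by-step:
choose[1, 3, 5] @ H2
  branch[0] choose=1:
    ask @ H1 ⇒ 3
    tell(9) @ H0 ⇒ log+=9
    H0 returns (0, (9))
    H1 returns (0, (9))
    H2 returns [(0, (9))]
  branch[1] choose=3:
    ask @ H1 ⇒ 3
    tell(9) @ H0 ⇒ log+=9
    H0 returns (0, (9))
    H1 returns (0, (9))
    H2 returns [(0, (9))]
  branch[2] choose=5:
    ask @ H1 ⇒ 3
    tell(9) @ H0 ⇒ log+=9
    H0 returns (0, (9))
    H1 returns (0, (9))
    H2 returns [(0, (9))]
= [(0, (9)), (0, (9)), (0, (9))]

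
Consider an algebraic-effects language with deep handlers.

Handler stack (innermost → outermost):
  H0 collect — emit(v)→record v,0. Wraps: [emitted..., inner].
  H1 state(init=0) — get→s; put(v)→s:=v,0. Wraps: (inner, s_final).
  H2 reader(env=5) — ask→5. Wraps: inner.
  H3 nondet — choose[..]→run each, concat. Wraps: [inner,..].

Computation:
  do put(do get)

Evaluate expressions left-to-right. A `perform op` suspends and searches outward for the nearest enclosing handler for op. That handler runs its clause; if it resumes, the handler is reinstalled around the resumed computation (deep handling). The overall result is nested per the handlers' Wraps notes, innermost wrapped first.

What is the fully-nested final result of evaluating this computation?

Answer: [([0], 0)]

Evaluation trace:
get @ H1 ⇒ 0
put(0) @ H1 ⇒ s:=0
H0 returns [0]
H1 returns ([0], 0)
H2 returns ([0], 0)
H3 returns [([0], 0)]
= [([0], 0)]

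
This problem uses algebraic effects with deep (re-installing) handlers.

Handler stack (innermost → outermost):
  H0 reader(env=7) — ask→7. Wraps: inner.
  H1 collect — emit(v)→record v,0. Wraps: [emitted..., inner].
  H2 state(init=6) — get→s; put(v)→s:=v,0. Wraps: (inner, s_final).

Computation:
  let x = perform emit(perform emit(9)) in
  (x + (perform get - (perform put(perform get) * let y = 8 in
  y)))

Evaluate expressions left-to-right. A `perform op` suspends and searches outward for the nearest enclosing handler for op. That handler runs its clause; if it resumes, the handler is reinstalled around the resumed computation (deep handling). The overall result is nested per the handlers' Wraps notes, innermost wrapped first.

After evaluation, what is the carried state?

Answer: 6

Evaluation trace:
emit(9) @ H1 ⇒ out+=9
emit(0) @ H1 ⇒ out+=0
get @ H2 ⇒ 6
get @ H2 ⇒ 6
put(6) @ H2 ⇒ s:=6
H0 returns 6
H1 returns [9, 0, 6]
H2 returns ([9, 0, 6], 6)
= ([9, 0, 6], 6)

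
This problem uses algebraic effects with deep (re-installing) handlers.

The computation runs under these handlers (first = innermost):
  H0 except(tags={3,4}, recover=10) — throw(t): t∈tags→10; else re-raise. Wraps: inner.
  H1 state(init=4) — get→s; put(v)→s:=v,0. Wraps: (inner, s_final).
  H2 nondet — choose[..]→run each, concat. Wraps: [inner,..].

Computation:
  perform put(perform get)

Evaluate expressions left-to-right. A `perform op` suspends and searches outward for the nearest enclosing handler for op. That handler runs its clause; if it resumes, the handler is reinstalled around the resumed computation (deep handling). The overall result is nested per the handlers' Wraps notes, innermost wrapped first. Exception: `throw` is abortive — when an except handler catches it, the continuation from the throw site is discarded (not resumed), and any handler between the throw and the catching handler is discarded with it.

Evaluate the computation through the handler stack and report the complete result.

Answer: [(0, 4)]

Working:
get @ H1 ⇒ 4
put(4) @ H1 ⇒ s:=4
H0 returns 0
H1 returns (0, 4)
H2 returns [(0, 4)]
= [(0, 4)]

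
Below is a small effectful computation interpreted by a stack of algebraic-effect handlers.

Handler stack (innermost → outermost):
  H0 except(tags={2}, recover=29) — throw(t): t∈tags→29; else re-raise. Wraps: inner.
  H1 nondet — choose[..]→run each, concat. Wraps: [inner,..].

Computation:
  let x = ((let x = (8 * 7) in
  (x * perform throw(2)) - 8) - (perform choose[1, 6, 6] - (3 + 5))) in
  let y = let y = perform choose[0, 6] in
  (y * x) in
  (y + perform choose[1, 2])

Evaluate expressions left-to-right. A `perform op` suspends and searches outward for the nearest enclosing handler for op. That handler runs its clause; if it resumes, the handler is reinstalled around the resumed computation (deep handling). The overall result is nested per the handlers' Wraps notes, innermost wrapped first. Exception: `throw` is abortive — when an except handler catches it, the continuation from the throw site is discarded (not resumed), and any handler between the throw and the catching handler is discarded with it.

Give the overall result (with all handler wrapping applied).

Step-by-step:
throw(2) @ H0 caught ⇒ 29
H1 returns [29]
= [29]

Answer: [29]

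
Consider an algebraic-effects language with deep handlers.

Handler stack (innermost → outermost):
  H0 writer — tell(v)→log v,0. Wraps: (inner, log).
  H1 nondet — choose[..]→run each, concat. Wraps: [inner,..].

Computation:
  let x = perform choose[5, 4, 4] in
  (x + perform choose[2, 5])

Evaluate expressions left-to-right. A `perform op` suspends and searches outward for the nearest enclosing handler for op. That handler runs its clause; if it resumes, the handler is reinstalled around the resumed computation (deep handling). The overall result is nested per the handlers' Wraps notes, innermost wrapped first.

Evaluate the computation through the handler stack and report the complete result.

Working:
choose[5, 4, 4] @ H1
  branch[0] choose=5:
    choose[2, 5] @ H1
      branch[0] choose=2:
        H0 returns (7, ())
        H1 returns [(7, ())]
      branch[1] choose=5:
        H0 returns (10, ())
        H1 returns [(10, ())]
  branch[1] choose=4:
    choose[2, 5] @ H1
      branch[0] choose=2:
        H0 returns (6, ())
        H1 returns [(6, ())]
      branch[1] choose=5:
        H0 returns (9, ())
        H1 returns [(9, ())]
  branch[2] choose=4:
    choose[2, 5] @ H1
      branch[0] choose=2:
        H0 returns (6, ())
        H1 returns [(6, ())]
      branch[1] choose=5:
        H0 returns (9, ())
        H1 returns [(9, ())]
= [(7, ()), (10, ()), (6, ()), (9, ()), (6, ()), (9, ())]

Answer: [(7, ()), (10, ()), (6, ()), (9, ()), (6, ()), (9, ())]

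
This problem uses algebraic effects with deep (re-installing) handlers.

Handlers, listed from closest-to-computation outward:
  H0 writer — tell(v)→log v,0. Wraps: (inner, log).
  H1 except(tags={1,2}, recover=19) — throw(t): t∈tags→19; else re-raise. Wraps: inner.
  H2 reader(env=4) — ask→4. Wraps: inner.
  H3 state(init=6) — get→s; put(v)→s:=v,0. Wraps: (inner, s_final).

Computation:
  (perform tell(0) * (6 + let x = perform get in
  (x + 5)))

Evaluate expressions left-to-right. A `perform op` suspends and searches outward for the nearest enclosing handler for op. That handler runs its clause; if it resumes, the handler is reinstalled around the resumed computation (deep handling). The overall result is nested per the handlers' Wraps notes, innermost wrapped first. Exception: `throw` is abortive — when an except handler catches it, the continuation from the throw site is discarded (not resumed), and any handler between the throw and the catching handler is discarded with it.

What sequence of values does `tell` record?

Step-by-step:
tell(0) @ H0 ⇒ log+=0
get @ H3 ⇒ 6
H0 returns (0, (0))
H1 returns (0, (0))
H2 returns (0, (0))
H3 returns ((0, (0)), 6)
= ((0, (0)), 6)

Answer: (0)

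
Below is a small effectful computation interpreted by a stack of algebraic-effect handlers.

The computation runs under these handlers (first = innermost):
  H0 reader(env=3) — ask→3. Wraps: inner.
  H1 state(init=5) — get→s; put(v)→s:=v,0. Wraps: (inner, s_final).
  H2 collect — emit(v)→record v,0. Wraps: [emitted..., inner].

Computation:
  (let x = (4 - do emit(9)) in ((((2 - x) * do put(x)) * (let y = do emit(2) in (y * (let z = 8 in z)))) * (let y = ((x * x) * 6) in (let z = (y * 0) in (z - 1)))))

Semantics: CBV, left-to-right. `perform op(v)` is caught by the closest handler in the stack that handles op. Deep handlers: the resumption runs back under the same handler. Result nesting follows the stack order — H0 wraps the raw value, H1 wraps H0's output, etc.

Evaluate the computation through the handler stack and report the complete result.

Step-by-step:
emit(9) @ H2 ⇒ out+=9
put(4) @ H1 ⇒ s:=4
emit(2) @ H2 ⇒ out+=2
H0 returns 0
H1 returns (0, 4)
H2 returns [9, 2, (0, 4)]
= [9, 2, (0, 4)]

Answer: [9, 2, (0, 4)]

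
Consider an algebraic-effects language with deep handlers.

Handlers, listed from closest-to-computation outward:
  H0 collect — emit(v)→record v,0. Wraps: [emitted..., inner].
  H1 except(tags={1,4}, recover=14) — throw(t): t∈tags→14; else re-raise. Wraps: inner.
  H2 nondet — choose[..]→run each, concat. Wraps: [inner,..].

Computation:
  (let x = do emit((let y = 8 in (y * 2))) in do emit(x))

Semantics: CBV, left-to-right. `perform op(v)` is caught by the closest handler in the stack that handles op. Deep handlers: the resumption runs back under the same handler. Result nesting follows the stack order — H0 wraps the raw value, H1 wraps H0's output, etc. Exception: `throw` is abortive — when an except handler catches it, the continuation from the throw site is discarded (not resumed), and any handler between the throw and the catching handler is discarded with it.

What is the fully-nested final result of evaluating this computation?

Answer: [[16, 0, 0]]

Working:
emit(16) @ H0 ⇒ out+=16
emit(0) @ H0 ⇒ out+=0
H0 returns [16, 0, 0]
H1 returns [16, 0, 0]
H2 returns [[16, 0, 0]]
= [[16, 0, 0]]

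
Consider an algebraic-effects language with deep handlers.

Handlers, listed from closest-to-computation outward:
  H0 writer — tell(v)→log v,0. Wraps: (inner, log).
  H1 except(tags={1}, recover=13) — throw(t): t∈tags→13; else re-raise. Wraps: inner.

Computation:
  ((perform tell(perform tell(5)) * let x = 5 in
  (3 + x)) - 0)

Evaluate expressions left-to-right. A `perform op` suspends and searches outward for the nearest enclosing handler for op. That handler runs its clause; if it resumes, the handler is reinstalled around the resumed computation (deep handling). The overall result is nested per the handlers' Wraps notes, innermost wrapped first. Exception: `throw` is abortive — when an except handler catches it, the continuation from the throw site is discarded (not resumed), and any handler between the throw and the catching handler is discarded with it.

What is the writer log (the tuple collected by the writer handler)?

Answer: (5, 0)

Working:
tell(5) @ H0 ⇒ log+=5
tell(0) @ H0 ⇒ log+=0
H0 returns (0, (5, 0))
H1 returns (0, (5, 0))
= (0, (5, 0))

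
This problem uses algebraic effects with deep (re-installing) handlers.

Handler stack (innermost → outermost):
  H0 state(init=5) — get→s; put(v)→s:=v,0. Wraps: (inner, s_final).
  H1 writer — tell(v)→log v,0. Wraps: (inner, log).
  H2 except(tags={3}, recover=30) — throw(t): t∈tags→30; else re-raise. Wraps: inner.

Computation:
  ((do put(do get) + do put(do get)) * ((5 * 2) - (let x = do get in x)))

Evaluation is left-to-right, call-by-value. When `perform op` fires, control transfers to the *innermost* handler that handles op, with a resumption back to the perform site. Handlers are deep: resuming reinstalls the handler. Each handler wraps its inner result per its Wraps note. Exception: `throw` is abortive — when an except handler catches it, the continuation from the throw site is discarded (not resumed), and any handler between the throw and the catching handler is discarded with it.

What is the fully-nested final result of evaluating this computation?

Answer: ((0, 5), ())

Evaluation trace:
get @ H0 ⇒ 5
put(5) @ H0 ⇒ s:=5
get @ H0 ⇒ 5
put(5) @ H0 ⇒ s:=5
get @ H0 ⇒ 5
H0 returns (0, 5)
H1 returns ((0, 5), ())
H2 returns ((0, 5), ())
= ((0, 5), ())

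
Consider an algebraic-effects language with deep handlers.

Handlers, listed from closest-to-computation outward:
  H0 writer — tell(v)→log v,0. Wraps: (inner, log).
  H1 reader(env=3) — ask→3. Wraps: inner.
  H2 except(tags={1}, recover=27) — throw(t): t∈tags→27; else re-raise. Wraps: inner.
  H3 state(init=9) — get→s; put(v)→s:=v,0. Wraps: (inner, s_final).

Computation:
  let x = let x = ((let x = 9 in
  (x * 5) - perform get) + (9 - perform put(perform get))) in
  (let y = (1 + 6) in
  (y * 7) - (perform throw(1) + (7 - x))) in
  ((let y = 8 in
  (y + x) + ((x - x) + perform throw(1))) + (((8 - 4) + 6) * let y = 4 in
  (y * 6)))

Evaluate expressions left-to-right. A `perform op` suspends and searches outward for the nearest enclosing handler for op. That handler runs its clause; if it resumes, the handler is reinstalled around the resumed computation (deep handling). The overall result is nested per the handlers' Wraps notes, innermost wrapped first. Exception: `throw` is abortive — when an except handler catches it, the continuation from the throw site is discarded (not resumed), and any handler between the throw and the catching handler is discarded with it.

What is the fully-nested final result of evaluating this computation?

Evaluation trace:
get @ H3 ⇒ 9
get @ H3 ⇒ 9
put(9) @ H3 ⇒ s:=9
throw(1) @ H2 caught ⇒ 27
H3 returns (27, 9)
= (27, 9)

Answer: (27, 9)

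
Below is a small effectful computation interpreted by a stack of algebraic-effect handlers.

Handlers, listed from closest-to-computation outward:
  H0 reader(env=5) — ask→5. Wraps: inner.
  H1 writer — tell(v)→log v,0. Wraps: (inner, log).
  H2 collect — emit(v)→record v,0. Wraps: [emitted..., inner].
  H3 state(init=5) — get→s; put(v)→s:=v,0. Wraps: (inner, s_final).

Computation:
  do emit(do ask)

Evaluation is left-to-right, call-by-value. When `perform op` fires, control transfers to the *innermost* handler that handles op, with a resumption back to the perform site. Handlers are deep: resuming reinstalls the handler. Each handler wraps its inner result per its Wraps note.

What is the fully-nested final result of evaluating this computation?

Working:
ask @ H0 ⇒ 5
emit(5) @ H2 ⇒ out+=5
H0 returns 0
H1 returns (0, ())
H2 returns [5, (0, ())]
H3 returns ([5, (0, ())], 5)
= ([5, (0, ())], 5)

Answer: ([5, (0, ())], 5)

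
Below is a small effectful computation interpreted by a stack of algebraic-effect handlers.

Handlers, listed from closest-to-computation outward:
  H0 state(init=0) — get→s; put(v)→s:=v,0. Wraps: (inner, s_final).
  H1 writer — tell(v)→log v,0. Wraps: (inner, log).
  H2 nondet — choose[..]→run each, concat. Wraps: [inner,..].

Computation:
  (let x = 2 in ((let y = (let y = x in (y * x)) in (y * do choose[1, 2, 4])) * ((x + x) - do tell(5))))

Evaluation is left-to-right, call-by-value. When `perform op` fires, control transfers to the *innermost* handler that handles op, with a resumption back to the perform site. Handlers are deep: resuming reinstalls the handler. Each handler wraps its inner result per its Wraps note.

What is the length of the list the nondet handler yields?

Working:
choose[1, 2, 4] @ H2
  branch[0] choose=1:
    tell(5) @ H1 ⇒ log+=5
    H0 returns (16, 0)
    H1 returns ((16, 0), (5))
    H2 returns [((16, 0), (5))]
  branch[1] choose=2:
    tell(5) @ H1 ⇒ log+=5
    H0 returns (32, 0)
    H1 returns ((32, 0), (5))
    H2 returns [((32, 0), (5))]
  branch[2] choose=4:
    tell(5) @ H1 ⇒ log+=5
    H0 returns (64, 0)
    H1 returns ((64, 0), (5))
    H2 returns [((64, 0), (5))]
= [((16, 0), (5)), ((32, 0), (5)), ((64, 0), (5))]

Answer: 3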